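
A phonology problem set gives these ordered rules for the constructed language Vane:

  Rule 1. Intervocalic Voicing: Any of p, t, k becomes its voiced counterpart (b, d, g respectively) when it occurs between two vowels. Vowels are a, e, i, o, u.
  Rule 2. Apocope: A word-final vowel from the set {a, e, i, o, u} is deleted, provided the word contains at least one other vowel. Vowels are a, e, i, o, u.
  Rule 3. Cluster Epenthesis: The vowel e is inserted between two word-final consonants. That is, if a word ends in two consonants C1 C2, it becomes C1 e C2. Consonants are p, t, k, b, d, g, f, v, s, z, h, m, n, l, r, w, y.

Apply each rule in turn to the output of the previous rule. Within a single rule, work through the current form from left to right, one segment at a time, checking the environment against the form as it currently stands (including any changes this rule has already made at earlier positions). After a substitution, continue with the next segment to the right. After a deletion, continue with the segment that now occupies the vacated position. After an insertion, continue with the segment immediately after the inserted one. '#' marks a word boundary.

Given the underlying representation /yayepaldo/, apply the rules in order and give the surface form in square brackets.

[yayebaled]

Rule 1 Intervocalic Voicing: [yayepaldo] → [yayebaldo]
Rule 2 Apocope: [yayebaldo] → [yayebald]
Rule 3 Cluster Epenthesis: [yayebald] → [yayebaled]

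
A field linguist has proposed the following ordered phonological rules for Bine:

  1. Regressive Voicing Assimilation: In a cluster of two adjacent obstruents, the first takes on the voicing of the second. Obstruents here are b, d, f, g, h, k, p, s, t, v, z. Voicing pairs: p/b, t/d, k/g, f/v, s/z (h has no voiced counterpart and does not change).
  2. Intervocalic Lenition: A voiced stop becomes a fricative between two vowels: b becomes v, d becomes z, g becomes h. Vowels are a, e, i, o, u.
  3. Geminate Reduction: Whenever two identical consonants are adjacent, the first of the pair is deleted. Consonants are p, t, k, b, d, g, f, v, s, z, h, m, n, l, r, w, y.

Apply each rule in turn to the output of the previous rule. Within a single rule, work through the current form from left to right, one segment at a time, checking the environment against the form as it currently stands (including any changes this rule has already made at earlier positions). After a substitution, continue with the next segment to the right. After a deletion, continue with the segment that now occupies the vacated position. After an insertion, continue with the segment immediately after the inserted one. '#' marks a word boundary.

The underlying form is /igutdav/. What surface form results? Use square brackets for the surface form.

[ihudav]

1 Regressive Voicing Assimilation: [igutdav] → [iguddav]
2 Intervocalic Lenition: [iguddav] → [ihuddav]
3 Geminate Reduction: [ihuddav] → [ihudav]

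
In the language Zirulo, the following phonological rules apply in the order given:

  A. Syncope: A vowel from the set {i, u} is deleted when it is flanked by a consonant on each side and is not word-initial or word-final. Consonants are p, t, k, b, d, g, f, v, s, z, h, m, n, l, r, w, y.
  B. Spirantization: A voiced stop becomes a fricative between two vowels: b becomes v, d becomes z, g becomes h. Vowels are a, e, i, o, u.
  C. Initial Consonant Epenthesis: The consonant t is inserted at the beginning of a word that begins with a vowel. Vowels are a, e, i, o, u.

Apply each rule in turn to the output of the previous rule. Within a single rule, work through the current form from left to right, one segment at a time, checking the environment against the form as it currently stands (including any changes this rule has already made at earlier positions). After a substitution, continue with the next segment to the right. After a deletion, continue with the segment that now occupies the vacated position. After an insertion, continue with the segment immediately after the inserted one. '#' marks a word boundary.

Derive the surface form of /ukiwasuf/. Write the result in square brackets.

[tukwasf]

A Syncope: [ukiwasuf] → [ukwasf]
B Spirantization: no change — [ukwasf]
C Initial Consonant Epenthesis: [ukwasf] → [tukwasf]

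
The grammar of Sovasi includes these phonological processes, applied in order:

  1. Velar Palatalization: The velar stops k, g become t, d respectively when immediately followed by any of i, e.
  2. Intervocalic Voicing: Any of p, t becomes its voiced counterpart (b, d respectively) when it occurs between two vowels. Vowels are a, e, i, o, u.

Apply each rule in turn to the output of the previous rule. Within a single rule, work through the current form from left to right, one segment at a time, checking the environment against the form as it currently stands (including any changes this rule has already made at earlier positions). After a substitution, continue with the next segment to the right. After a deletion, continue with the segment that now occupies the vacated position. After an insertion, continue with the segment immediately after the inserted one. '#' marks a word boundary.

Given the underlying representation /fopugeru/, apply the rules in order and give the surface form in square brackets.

[fobuderu]

1 Velar Palatalization: [fopugeru] → [fopuderu]
2 Intervocalic Voicing: [fopuderu] → [fobuderu]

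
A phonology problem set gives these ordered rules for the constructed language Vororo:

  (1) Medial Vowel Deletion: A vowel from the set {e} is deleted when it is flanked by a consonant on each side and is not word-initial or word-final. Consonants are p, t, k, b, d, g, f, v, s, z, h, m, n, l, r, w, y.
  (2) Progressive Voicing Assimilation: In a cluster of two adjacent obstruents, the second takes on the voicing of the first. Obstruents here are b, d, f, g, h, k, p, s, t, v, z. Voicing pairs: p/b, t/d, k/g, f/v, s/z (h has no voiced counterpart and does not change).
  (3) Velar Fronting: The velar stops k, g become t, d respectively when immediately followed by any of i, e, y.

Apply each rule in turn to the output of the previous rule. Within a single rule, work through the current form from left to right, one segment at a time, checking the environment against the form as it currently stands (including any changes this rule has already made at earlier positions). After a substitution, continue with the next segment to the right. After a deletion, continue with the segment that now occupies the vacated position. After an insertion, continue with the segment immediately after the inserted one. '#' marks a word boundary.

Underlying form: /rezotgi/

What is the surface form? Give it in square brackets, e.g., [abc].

[rzotti]

(1) Medial Vowel Deletion: [rezotgi] → [rzotgi]
(2) Progressive Voicing Assimilation: [rzotgi] → [rzotki]
(3) Velar Fronting: [rzotki] → [rzotti]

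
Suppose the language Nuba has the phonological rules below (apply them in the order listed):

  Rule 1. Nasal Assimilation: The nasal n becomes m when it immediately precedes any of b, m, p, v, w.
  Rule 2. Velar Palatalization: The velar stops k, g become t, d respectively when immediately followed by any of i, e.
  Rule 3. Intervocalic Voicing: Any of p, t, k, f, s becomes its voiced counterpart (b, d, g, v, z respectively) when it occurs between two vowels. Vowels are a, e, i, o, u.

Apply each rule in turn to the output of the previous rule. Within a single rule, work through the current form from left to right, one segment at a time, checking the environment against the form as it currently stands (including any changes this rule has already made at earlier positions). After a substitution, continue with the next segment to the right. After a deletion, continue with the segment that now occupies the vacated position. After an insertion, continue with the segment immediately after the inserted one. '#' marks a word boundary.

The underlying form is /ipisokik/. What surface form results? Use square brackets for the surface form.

[ibizodik]

Rule 1 Nasal Assimilation: no change — [ipisokik]
Rule 2 Velar Palatalization: [ipisokik] → [ipisotik]
Rule 3 Intervocalic Voicing: [ipisotik] → [ibizodik]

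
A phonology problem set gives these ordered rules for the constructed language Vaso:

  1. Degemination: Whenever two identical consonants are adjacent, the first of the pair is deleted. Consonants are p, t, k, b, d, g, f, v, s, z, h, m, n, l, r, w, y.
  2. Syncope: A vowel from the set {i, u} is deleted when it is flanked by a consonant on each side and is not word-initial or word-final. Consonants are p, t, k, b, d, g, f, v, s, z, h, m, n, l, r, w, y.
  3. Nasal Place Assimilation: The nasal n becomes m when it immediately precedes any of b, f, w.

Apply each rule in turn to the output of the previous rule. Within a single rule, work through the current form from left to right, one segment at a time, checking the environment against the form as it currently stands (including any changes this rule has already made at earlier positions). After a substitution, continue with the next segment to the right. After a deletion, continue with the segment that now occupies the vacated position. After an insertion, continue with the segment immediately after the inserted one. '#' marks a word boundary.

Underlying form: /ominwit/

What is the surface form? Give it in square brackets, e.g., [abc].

1 Degemination: no change — [ominwit]
2 Syncope: [ominwit] → [omnwt]
3 Nasal Place Assimilation: [omnwt] → [ommwt]

[ommwt]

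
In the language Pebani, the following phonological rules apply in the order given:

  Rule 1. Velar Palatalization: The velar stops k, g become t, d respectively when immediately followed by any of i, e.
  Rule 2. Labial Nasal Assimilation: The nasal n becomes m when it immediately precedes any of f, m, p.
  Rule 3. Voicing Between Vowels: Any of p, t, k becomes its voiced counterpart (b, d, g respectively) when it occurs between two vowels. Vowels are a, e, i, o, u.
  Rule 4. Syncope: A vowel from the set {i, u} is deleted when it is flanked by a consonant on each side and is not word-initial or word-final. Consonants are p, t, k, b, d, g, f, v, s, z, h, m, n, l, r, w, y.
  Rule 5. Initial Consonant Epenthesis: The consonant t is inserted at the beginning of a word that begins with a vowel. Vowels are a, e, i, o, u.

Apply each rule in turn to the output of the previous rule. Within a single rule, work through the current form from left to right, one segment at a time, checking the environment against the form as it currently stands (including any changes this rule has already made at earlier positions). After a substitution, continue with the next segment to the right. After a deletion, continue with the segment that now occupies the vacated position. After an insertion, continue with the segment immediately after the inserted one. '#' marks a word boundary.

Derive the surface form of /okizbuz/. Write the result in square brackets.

[todzbz]

Rule 1 Velar Palatalization: [okizbuz] → [otizbuz]
Rule 2 Labial Nasal Assimilation: no change — [otizbuz]
Rule 3 Voicing Between Vowels: [otizbuz] → [odizbuz]
Rule 4 Syncope: [odizbuz] → [odzbz]
Rule 5 Initial Consonant Epenthesis: [odzbz] → [todzbz]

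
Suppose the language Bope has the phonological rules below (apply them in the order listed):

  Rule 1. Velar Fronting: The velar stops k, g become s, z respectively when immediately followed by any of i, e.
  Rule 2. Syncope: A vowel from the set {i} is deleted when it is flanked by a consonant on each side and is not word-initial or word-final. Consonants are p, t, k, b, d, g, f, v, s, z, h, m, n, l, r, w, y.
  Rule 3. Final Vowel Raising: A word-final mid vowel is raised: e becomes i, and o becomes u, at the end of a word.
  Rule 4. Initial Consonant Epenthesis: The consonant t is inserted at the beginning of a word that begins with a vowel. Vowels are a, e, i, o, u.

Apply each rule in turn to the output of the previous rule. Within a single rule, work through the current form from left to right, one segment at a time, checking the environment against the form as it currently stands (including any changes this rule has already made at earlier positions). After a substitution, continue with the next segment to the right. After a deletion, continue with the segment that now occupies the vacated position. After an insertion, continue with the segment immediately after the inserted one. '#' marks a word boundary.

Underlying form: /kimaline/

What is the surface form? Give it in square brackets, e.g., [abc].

Rule 1 Velar Fronting: [kimaline] → [simaline]
Rule 2 Syncope: [simaline] → [smalne]
Rule 3 Final Vowel Raising: [smalne] → [smalni]
Rule 4 Initial Consonant Epenthesis: no change — [smalni]

[smalni]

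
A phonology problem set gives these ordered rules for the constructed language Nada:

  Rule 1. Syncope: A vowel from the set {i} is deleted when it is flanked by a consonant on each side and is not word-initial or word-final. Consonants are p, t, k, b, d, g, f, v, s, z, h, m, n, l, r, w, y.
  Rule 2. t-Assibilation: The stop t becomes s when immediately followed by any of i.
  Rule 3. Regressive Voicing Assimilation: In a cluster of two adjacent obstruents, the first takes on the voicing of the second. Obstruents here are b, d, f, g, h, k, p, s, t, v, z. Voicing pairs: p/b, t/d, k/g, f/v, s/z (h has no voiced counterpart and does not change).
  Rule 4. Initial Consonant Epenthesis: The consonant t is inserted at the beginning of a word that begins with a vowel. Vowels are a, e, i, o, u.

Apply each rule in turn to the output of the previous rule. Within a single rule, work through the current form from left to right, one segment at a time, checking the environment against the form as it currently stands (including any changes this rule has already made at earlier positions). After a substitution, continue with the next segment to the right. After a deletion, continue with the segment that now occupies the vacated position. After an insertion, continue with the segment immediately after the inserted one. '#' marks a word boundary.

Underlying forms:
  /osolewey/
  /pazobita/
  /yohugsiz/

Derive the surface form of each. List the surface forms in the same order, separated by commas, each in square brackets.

[tosolewey], [pazopta], [yohukzz]

/osolewey/:
  Rule 1 Syncope: no change — [osolewey]
  Rule 2 t-Assibilation: no change — [osolewey]
  Rule 3 Regressive Voicing Assimilation: no change — [osolewey]
  Rule 4 Initial Consonant Epenthesis: [osolewey] → [tosolewey]
/pazobita/:
  Rule 1 Syncope: [pazobita] → [pazobta]
  Rule 2 t-Assibilation: no change — [pazobta]
  Rule 3 Regressive Voicing Assimilation: [pazobta] → [pazopta]
  Rule 4 Initial Consonant Epenthesis: no change — [pazopta]
/yohugsiz/:
  Rule 1 Syncope: [yohugsiz] → [yohugsz]
  Rule 2 t-Assibilation: no change — [yohugsz]
  Rule 3 Regressive Voicing Assimilation: [yohugsz] → [yohukzz]
  Rule 4 Initial Consonant Epenthesis: no change — [yohukzz]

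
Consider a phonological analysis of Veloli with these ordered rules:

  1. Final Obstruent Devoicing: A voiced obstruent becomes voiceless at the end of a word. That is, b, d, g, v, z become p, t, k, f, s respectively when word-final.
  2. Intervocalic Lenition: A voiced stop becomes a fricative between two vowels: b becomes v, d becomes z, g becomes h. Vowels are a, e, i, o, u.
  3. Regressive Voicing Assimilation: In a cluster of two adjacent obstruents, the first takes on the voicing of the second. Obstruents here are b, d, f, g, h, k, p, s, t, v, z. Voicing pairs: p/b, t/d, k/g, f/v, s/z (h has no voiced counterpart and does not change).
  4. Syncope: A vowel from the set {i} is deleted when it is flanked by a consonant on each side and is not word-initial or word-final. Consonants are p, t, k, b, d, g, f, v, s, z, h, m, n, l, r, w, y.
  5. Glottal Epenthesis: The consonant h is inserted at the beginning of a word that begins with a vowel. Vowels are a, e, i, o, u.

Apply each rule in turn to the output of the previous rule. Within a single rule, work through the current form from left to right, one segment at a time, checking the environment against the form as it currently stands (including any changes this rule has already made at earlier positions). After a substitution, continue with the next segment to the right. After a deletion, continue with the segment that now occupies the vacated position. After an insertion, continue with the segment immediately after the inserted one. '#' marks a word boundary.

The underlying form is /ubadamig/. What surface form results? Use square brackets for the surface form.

1 Final Obstruent Devoicing: [ubadamig] → [ubadamik]
2 Intervocalic Lenition: [ubadamik] → [uvazamik]
3 Regressive Voicing Assimilation: no change — [uvazamik]
4 Syncope: [uvazamik] → [uvazamk]
5 Glottal Epenthesis: [uvazamk] → [huvazamk]

[huvazamk]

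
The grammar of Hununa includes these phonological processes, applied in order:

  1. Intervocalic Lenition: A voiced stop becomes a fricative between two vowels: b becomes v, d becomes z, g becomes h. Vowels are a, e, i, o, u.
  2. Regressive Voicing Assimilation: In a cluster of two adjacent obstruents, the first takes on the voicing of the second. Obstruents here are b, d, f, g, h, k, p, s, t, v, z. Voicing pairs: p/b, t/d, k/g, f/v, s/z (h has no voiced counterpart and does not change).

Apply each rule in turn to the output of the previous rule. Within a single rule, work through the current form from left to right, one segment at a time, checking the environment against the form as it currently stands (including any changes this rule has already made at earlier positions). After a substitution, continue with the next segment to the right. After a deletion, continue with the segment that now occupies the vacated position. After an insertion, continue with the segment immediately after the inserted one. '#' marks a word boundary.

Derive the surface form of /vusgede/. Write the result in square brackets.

[vuzgeze]

1 Intervocalic Lenition: [vusgede] → [vusgeze]
2 Regressive Voicing Assimilation: [vusgeze] → [vuzgeze]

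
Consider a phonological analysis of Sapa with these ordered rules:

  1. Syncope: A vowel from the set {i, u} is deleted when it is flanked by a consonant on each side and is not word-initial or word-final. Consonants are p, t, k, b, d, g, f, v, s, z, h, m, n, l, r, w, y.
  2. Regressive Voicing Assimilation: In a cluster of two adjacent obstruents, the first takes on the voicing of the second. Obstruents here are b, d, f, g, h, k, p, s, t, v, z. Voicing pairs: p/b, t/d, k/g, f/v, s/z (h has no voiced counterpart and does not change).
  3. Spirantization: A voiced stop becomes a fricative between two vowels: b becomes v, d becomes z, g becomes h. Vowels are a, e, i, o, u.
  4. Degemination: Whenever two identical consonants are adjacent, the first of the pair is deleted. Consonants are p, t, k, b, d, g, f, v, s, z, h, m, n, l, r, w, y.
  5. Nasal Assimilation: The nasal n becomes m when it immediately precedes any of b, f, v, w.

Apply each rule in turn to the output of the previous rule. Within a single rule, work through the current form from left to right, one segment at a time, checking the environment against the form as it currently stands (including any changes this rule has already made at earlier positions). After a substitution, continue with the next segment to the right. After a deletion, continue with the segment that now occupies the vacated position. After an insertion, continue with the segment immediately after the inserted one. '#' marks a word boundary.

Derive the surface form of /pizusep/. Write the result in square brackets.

1 Syncope: [pizusep] → [pzsep]
2 Regressive Voicing Assimilation: [pzsep] → [bssep]
3 Spirantization: no change — [bssep]
4 Degemination: [bssep] → [bsep]
5 Nasal Assimilation: no change — [bsep]

[bsep]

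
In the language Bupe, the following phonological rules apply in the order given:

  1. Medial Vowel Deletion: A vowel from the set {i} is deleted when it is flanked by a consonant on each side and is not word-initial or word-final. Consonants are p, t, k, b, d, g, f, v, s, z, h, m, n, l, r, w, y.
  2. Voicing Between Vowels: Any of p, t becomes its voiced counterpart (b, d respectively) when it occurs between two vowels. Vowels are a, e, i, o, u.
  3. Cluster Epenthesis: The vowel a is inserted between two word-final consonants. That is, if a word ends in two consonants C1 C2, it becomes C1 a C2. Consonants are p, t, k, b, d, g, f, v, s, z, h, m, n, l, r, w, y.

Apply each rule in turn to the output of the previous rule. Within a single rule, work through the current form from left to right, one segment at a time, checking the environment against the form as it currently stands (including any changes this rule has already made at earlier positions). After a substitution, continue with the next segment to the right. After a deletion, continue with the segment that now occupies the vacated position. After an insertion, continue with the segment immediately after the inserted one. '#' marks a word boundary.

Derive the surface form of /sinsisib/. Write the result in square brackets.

[snssab]

1 Medial Vowel Deletion: [sinsisib] → [snssb]
2 Voicing Between Vowels: no change — [snssb]
3 Cluster Epenthesis: [snssb] → [snssab]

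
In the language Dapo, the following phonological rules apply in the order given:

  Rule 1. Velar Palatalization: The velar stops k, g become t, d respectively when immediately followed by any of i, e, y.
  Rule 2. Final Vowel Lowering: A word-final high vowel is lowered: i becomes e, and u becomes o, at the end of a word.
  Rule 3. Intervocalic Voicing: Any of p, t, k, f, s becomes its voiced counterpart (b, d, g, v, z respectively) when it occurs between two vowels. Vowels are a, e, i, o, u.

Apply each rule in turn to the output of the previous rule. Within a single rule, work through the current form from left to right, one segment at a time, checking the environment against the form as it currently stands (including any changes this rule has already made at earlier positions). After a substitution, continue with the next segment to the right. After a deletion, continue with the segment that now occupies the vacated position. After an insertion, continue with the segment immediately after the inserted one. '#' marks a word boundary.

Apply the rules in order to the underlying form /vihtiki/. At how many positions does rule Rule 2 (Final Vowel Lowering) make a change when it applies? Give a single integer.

Rule 1 Velar Palatalization: [vihtiki] → [vihtiti]
Rule 2 Final Vowel Lowering: [vihtiti] → [vihtite]
Rule 3 Intervocalic Voicing: [vihtite] → [vihtide]
Rule Rule 2 changed 1 position(s).

1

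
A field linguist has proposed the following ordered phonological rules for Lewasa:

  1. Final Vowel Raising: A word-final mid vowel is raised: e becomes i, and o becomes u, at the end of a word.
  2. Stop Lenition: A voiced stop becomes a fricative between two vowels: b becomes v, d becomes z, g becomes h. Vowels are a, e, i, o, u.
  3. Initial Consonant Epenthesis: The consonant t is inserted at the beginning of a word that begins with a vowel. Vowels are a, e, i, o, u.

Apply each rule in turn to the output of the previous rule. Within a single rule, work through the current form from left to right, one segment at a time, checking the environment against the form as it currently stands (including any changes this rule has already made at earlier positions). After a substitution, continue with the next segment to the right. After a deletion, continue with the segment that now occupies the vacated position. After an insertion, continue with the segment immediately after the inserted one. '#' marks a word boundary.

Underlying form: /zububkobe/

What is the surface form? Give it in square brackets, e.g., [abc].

[zuvubkovi]

1 Final Vowel Raising: [zububkobe] → [zububkobi]
2 Stop Lenition: [zububkobi] → [zuvubkovi]
3 Initial Consonant Epenthesis: no change — [zuvubkovi]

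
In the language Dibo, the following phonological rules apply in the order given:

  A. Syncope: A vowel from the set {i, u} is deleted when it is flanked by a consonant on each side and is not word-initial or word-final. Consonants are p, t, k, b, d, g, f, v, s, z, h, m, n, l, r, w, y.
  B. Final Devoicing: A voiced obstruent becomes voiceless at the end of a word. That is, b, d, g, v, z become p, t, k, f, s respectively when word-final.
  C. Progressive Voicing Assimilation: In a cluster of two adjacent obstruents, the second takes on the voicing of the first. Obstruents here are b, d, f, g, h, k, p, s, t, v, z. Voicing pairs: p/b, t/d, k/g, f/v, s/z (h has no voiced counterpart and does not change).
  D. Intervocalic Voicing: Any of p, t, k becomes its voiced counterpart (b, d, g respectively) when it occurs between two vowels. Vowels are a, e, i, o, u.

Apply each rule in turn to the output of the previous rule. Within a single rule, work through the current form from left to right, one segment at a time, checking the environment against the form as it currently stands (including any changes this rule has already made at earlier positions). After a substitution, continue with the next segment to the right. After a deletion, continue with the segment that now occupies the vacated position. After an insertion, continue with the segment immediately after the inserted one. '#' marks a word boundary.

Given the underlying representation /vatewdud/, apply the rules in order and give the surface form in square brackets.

A Syncope: [vatewdud] → [vatewdd]
B Final Devoicing: [vatewdd] → [vatewdt]
C Progressive Voicing Assimilation: [vatewdt] → [vatewdd]
D Intervocalic Voicing: [vatewdd] → [vadewdd]

[vadewdd]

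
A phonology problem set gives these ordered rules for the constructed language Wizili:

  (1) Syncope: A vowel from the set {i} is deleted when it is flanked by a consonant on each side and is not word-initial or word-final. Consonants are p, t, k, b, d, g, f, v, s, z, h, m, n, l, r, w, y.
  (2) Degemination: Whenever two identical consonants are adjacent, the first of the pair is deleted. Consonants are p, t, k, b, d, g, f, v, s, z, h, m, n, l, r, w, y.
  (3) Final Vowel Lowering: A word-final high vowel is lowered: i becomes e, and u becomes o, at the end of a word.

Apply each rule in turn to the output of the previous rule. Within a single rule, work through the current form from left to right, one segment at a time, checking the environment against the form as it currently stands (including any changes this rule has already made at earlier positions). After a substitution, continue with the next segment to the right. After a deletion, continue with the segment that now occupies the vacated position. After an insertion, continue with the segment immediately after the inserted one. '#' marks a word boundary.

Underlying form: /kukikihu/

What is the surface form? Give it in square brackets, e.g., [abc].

(1) Syncope: [kukikihu] → [kukkhu]
(2) Degemination: [kukkhu] → [kukhu]
(3) Final Vowel Lowering: [kukhu] → [kukho]

[kukho]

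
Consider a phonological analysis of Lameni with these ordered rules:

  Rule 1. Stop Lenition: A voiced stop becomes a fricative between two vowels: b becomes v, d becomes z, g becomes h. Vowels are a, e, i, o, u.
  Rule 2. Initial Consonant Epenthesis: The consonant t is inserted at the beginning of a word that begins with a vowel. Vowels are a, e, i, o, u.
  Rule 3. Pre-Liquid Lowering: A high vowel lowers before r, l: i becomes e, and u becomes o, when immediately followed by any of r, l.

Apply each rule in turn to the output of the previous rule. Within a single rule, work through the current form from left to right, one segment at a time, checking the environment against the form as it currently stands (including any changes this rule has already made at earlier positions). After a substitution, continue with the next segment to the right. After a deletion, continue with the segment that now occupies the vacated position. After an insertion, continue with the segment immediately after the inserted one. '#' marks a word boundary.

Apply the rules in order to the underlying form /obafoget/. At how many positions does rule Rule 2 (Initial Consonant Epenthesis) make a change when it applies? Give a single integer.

Rule 1 Stop Lenition: [obafoget] → [ovafohet]
Rule 2 Initial Consonant Epenthesis: [ovafohet] → [tovafohet]
Rule 3 Pre-Liquid Lowering: no change — [tovafohet]
Rule Rule 2 changed 1 position(s).

1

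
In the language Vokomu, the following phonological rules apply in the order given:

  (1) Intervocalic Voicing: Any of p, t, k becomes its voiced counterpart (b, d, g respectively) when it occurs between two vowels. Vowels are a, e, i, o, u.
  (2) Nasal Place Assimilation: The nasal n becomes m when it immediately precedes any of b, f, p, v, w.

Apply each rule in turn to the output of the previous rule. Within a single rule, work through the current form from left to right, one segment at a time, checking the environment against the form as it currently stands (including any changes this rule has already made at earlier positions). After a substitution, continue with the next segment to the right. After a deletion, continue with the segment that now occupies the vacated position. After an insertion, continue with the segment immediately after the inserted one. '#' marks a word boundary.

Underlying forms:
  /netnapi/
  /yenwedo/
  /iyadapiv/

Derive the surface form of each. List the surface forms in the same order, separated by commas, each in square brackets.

/netnapi/:
  (1) Intervocalic Voicing: [netnapi] → [netnabi]
  (2) Nasal Place Assimilation: no change — [netnabi]
/yenwedo/:
  (1) Intervocalic Voicing: no change — [yenwedo]
  (2) Nasal Place Assimilation: [yenwedo] → [yemwedo]
/iyadapiv/:
  (1) Intervocalic Voicing: [iyadapiv] → [iyadabiv]
  (2) Nasal Place Assimilation: no change — [iyadabiv]

[netnabi], [yemwedo], [iyadabiv]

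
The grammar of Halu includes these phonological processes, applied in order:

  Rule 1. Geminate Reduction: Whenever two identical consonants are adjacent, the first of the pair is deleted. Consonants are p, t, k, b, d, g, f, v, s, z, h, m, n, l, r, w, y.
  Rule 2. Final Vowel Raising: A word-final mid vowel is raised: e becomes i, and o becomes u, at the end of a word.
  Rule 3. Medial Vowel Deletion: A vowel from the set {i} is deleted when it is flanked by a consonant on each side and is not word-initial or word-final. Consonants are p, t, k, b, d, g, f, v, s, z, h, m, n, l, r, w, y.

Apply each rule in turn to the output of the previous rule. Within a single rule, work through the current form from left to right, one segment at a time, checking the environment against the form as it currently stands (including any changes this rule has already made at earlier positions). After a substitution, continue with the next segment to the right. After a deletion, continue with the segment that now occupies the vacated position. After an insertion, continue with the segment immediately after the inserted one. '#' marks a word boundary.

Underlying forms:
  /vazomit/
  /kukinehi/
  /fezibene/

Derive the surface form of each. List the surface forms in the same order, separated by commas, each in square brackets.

/vazomit/:
  Rule 1 Geminate Reduction: no change — [vazomit]
  Rule 2 Final Vowel Raising: no change — [vazomit]
  Rule 3 Medial Vowel Deletion: [vazomit] → [vazomt]
/kukinehi/:
  Rule 1 Geminate Reduction: no change — [kukinehi]
  Rule 2 Final Vowel Raising: no change — [kukinehi]
  Rule 3 Medial Vowel Deletion: [kukinehi] → [kuknehi]
/fezibene/:
  Rule 1 Geminate Reduction: no change — [fezibene]
  Rule 2 Final Vowel Raising: [fezibene] → [fezibeni]
  Rule 3 Medial Vowel Deletion: [fezibeni] → [fezbeni]

[vazomt], [kuknehi], [fezbeni]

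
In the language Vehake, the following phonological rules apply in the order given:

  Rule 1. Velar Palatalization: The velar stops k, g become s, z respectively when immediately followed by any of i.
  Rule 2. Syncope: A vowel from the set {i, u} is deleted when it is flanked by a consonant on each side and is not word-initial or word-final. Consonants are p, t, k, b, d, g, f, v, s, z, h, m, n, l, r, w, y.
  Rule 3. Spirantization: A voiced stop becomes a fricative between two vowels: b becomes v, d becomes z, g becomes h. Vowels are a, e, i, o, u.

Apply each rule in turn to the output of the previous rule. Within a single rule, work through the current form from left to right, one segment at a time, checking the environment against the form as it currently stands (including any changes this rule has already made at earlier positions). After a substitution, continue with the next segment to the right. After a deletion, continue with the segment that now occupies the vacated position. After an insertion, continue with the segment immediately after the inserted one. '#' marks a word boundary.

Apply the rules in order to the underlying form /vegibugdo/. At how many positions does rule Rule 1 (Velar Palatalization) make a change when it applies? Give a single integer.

1

Rule 1 Velar Palatalization: [vegibugdo] → [vezibugdo]
Rule 2 Syncope: [vezibugdo] → [vezbgdo]
Rule 3 Spirantization: no change — [vezbgdo]
Rule Rule 1 changed 1 position(s).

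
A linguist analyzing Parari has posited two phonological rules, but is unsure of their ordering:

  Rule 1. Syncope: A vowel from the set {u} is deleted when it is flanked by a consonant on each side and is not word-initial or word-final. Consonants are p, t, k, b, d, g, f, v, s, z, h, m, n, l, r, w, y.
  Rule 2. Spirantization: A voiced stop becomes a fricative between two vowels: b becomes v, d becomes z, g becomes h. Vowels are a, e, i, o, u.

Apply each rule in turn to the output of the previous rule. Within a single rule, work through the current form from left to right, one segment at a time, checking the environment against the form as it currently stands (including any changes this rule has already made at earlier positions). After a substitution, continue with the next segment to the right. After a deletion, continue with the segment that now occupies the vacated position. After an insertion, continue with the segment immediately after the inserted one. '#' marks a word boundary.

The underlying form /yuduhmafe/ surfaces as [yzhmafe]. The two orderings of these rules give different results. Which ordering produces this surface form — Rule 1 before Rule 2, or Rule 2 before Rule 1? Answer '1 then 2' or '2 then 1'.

Order 1 then 2:
  1 Syncope: [yuduhmafe] → [ydhmafe]
  2 Spirantization: no change — [ydhmafe]
  result: [ydhmafe]
Order 2 then 1:
  2 Spirantization: [yuduhmafe] → [yuzuhmafe]
  1 Syncope: [yuzuhmafe] → [yzhmafe]
  result: [yzhmafe]

2 then 1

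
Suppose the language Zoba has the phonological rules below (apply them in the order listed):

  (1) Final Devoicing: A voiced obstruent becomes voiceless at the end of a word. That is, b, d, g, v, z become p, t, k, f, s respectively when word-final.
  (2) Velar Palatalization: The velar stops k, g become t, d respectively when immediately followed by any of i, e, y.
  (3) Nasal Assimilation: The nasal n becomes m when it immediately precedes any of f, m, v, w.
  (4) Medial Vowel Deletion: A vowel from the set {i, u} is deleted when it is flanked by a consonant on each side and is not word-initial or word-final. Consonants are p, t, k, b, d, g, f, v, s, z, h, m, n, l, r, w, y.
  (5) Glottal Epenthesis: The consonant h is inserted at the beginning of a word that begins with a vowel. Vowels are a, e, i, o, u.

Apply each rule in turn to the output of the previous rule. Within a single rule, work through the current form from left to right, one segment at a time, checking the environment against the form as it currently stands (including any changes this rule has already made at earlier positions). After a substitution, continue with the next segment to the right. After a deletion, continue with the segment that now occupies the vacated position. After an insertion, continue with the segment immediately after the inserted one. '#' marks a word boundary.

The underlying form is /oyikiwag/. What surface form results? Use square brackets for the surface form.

[hoytwak]

(1) Final Devoicing: [oyikiwag] → [oyikiwak]
(2) Velar Palatalization: [oyikiwak] → [oyitiwak]
(3) Nasal Assimilation: no change — [oyitiwak]
(4) Medial Vowel Deletion: [oyitiwak] → [oytwak]
(5) Glottal Epenthesis: [oytwak] → [hoytwak]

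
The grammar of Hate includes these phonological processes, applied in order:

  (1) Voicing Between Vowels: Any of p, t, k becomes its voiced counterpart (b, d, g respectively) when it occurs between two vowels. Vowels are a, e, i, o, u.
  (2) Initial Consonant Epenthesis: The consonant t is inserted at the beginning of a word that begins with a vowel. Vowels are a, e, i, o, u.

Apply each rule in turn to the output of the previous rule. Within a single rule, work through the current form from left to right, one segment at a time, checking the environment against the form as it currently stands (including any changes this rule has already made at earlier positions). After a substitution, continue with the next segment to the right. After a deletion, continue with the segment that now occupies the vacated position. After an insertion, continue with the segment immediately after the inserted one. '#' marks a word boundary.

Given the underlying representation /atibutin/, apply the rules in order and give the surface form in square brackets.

[tadibudin]

(1) Voicing Between Vowels: [atibutin] → [adibudin]
(2) Initial Consonant Epenthesis: [adibudin] → [tadibudin]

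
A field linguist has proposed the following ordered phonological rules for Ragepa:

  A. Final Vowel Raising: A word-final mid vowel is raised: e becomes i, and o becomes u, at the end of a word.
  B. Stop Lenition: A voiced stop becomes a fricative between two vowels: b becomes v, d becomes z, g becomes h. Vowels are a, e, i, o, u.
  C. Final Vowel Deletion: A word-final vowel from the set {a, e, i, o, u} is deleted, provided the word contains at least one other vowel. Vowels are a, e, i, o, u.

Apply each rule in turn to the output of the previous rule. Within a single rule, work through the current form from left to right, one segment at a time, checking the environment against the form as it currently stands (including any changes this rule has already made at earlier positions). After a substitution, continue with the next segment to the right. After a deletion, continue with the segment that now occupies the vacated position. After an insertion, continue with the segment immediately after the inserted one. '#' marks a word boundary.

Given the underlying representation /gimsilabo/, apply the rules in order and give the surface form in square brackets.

[gimsilav]

A Final Vowel Raising: [gimsilabo] → [gimsilabu]
B Stop Lenition: [gimsilabu] → [gimsilavu]
C Final Vowel Deletion: [gimsilavu] → [gimsilav]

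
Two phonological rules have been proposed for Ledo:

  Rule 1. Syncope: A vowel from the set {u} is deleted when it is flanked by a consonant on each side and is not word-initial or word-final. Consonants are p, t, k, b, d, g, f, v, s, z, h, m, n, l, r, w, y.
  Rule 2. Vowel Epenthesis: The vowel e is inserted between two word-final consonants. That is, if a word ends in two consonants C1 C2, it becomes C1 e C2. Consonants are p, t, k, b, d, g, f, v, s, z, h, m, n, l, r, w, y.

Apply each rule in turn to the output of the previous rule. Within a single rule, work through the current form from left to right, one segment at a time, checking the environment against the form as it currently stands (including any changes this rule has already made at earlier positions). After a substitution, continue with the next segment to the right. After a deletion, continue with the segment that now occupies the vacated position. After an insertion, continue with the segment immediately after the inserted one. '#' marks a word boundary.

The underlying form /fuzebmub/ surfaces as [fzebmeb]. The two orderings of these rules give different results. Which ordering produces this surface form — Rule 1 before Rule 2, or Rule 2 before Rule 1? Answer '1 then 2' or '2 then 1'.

1 then 2

Order 1 then 2:
  1 Syncope: [fuzebmub] → [fzebmb]
  2 Vowel Epenthesis: [fzebmb] → [fzebmeb]
  result: [fzebmeb]
Order 2 then 1:
  2 Vowel Epenthesis: no change — [fuzebmub]
  1 Syncope: [fuzebmub] → [fzebmb]
  result: [fzebmb]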